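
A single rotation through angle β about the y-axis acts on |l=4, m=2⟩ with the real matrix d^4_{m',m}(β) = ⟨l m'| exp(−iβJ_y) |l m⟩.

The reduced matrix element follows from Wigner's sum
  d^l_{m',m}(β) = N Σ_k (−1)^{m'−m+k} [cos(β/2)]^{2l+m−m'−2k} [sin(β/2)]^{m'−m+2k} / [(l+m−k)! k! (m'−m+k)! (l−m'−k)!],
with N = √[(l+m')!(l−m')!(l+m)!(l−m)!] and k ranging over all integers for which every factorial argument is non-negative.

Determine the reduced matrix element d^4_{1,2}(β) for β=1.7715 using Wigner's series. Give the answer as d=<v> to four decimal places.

d=0.1320

d^4_{1,2}(β=1.7715) via Wigner's sum:
Half-angle: c=0.632709, s=0.774390. N=√(120·6·720·2)=1018.233765
The bounds max(0,m−m')=1 and min(l+m,l−m')=3 give 3 terms
  k=1: (−1)^0·1018.2338/(240)·0.6327^7·0.7744^1 = +0.133359
  k=2: (−1)^1·1018.2338/(48)·0.6327^5·0.7744^3 = -0.998860
  k=3: (−1)^2·1018.2338/(72)·0.6327^3·0.7744^5 = +0.997527
d^4_{1,2}(1.7715) = +0.133359 -0.998860 +0.997527 = +0.132026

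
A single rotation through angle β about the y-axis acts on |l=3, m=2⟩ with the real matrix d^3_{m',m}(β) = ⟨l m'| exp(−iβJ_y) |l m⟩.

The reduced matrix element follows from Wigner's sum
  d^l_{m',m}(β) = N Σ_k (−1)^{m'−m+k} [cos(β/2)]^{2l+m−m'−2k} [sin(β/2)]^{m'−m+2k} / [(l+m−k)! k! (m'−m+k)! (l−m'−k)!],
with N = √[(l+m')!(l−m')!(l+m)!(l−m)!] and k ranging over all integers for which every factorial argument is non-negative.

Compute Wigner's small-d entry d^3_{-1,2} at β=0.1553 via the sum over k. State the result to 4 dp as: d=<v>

d^3_{-1,2}(β=0.1553) via Wigner's sum:
With c≡cos(β/2)=0.996987 and s≡sin(β/2)=0.077572, N=[2·24·120·1]^{1/2}=75.894664
k: max(0,(2)−(-1))=3 … min(3+(2),3−(-1))=4
  k=3: (−1)^0·75.8947/(12)·0.9970^3·0.0776^3 = +0.002926
  k=4: (−1)^1·75.8947/(24)·0.9970^1·0.0776^5 = -0.000009
d^3_{-1,2}(0.1553) = +0.002926 -0.000009 = +0.002917

d=0.0029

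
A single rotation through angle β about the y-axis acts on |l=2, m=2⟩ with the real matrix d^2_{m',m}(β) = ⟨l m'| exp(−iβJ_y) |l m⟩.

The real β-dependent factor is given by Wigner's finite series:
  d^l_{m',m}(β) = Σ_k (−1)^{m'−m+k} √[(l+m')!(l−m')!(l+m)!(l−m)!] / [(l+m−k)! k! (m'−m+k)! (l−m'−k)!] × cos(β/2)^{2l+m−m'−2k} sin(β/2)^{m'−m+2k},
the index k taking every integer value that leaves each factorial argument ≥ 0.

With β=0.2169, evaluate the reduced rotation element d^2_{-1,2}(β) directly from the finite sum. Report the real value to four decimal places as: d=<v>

d=0.0025

d^2_{-1,2}(β=0.2169) via Wigner's sum:
c=cos(0.2169/2)=0.994125, s=sin(0.2169/2)=0.108238; N=√[1·6·24·1]=12.000000
Admissible k: 3..3 (factorial args all ≥0)
  k=3: (−1)^0·12.0000/(6)·0.9941^1·0.1082^3 = +0.002521
d^2_{-1,2}(0.2169) = +0.002521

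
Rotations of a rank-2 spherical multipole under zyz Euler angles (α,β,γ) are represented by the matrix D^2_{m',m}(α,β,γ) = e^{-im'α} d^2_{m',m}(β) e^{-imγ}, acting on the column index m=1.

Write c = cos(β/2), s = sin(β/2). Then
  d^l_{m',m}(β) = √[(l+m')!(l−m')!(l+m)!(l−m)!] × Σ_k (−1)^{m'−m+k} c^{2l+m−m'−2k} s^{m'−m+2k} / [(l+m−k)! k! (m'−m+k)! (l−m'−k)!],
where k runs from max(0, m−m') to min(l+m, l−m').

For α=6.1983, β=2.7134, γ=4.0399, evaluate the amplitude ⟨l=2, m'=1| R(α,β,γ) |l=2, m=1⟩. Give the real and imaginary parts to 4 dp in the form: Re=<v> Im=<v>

Re=0.0874 Im=-0.0925

D^2_{1,1}(6.1983,2.7134,4.0399) = e^{-i·1·6.1983}·d^2_{1,1}(2.7134)·e^{-i·1·4.0399}. Compute d first:
With c≡cos(β/2)=0.212464 and s≡sin(β/2)=0.977169, N=[6·1·6·1]^{1/2}=6.000000
The bounds max(0,m−m')=0 and min(l+m,l−m')=1 give 2 terms
  k=0: (−1)^0·6.0000/(6)·0.2125^4·0.9772^0 = +0.002038
  k=1: (−1)^1·6.0000/(2)·0.2125^2·0.9772^2 = -0.129310
d^2_{1,1}(2.7134) = +0.002038 -0.129310 = -0.127273
D = (+0.996399+0.084783i)·(-0.127273)·(-0.622935+0.782274i) = +0.087438-0.092482i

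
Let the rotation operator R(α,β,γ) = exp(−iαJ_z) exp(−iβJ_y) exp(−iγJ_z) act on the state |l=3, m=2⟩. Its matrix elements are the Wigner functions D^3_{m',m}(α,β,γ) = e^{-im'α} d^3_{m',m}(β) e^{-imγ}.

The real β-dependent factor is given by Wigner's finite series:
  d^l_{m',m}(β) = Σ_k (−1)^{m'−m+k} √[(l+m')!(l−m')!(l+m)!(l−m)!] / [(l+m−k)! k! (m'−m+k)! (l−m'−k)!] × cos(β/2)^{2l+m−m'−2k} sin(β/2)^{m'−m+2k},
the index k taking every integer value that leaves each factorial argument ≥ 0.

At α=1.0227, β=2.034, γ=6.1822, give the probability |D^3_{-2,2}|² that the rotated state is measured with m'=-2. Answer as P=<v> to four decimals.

D^3_{-2,2}(1.0227,2.034,6.1822) = e^{-i·-2·1.0227}·d^3_{-2,2}(2.034)·e^{-i·2·6.1822}. Compute d first:
Half-angle: c=0.525920, s=0.850534. N=√(1·120·120·1)=120.000000
Admissible k: 4..5 (factorial args all ≥0)
  k=4: (−1)^0·120.0000/(24)·0.5259^2·0.8505^4 = +0.723729
  k=5: (−1)^1·120.0000/(120)·0.5259^0·0.8505^6 = -0.378574
d^3_{-2,2}(2.034) = +0.723729 -0.378574 = +0.345156
|D^3_{-2,2}|² = |d^3_{-2,2}(β)|² = (+0.345156)² = 0.119132 (the z-rotation phases have unit modulus)

P=0.1191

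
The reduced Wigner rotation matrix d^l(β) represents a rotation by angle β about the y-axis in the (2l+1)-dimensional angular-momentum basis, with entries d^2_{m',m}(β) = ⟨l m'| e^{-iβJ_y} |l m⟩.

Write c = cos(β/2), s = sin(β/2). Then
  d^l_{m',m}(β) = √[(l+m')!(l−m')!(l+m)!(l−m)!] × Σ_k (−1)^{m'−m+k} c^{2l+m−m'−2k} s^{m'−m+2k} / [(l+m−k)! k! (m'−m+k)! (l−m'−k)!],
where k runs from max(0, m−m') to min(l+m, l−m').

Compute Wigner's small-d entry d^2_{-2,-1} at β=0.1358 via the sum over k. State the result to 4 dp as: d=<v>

d^2_{-2,-1}(β=0.1358) via Wigner's sum:
c=cos(0.1358/2)=0.997696, s=sin(0.1358/2)=0.067848; N=√[1·24·1·6]=12.000000
Admissible k: 1..1 (factorial args all ≥0)
  k=1: (−1)^0·12.0000/(6)·0.9977^3·0.0678^1 = +0.134760
d^2_{-2,-1}(0.1358) = +0.134760

d=0.1348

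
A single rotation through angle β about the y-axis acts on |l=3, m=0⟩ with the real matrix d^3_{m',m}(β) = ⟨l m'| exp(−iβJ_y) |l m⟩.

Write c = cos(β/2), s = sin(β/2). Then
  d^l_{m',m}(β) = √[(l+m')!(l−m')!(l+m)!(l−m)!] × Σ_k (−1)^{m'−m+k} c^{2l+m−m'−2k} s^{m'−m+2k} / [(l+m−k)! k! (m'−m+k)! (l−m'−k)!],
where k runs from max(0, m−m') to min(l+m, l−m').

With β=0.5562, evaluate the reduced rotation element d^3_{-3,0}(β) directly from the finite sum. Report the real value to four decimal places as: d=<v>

d=0.0823

d^3_{-3,0}(β=0.5562) via Wigner's sum:
With c≡cos(β/2)=0.961579 and s≡sin(β/2)=0.274529, N=[1·720·6·6]^{1/2}=160.996894
k∈{3} keeps every argument non-negative
  k=3: (−1)^0·160.9969/(36)·0.9616^3·0.2745^3 = +0.082269
d^3_{-3,0}(0.5562) = +0.082269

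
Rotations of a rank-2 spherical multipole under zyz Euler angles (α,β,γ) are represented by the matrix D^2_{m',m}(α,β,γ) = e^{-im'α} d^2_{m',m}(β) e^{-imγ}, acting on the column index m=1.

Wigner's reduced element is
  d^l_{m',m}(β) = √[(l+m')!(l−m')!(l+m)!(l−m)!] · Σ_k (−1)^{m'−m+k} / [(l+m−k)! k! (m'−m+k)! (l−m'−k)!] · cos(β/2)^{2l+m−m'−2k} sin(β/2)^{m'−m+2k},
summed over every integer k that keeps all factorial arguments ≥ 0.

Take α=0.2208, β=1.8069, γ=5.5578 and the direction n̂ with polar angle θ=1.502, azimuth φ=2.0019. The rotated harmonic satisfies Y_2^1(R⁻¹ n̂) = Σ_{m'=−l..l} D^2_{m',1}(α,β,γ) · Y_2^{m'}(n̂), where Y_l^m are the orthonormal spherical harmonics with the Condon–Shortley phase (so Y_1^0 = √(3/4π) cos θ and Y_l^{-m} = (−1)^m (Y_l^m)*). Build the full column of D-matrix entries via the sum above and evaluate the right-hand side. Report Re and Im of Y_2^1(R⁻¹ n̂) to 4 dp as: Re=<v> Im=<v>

Re=-0.1116 Im=0.1212

Need the full column D^2_{m',1} for m'=−2..2 at α=0.2208, β=1.8069, γ=5.5578.
cos(β/2)=0.618904, sin(β/2)=0.785467
d^2_{-2,1}: single k=3 term ⇒ +0.599842;  D = +0.235693+0.551597i
d^2_{-1,1}: k∈[2..3] ⇒ +0.708962 -0.380637 = +0.328325;  D = +0.191999+0.266334i
d^2_{0,1}: k∈[1..2] ⇒ +0.456113 -0.734653 = -0.278540;  D = -0.208416-0.184790i
d^2_{1,1}: k∈[0..1] ⇒ +0.146721 -0.708962 = -0.562241;  D = -0.492172-0.271812i
d^2_{2,1}: single k=0 term ⇒ -0.372415;  D = -0.357519-0.104273i
Y_2^{m'}(θ=1.502,φ=2.0019) and Σ D·Y over m':
  (+0.2357+0.5516i)·(-0.2502+0.2919i)  (+0.1920+0.2663i)·(-0.0221-0.0481i)  (-0.2084-0.1848i)·(-0.3109+0.0000i)  (-0.4922-0.2718i)·(+0.0221-0.0481i)  (-0.3575-0.1043i)·(-0.2502-0.2919i)
Y_2^1(R⁻¹ n̂) = -0.111582+0.121237i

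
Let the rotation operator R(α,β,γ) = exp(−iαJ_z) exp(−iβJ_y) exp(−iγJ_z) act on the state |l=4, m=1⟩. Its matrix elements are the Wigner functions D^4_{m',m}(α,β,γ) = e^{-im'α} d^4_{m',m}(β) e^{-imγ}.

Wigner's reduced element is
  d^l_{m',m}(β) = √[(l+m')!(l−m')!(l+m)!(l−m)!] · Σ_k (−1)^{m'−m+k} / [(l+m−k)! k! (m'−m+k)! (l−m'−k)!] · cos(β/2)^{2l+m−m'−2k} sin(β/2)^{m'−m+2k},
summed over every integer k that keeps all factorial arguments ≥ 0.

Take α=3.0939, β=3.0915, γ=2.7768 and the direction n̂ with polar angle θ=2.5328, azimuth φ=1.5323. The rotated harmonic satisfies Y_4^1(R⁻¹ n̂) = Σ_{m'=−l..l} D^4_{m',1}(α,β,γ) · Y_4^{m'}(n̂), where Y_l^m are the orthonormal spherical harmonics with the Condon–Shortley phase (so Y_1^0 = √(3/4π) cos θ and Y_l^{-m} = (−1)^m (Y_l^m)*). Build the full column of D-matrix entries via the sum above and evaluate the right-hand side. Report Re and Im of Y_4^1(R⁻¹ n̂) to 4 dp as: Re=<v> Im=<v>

Re=0.1567 Im=-0.3441

Need the full column D^4_{m',1} for m'=−4..4 at α=3.0939, β=3.0915, γ=2.7768.
cos(β/2)=0.025044, sin(β/2)=0.999686
d^4_{-4,1}: single k=5 term ⇒ +0.000117;  D = -0.000116-0.000020i
d^4_{-3,1}: k∈[4..5] ⇒ +0.000005 -0.004969 = -0.004964;  D = -0.004842-0.001092i
d^4_{-2,1}: k∈[3..5] ⇒ +0.000000 -0.000333 +0.106018 = +0.105686;  D = -0.101874-0.028129i
d^4_{-1,1}: k∈[2..5] ⇒ +0.000000 -0.000012 +0.009390 -0.997494 = -0.988115;  D = -0.938851-0.308107i
d^4_{0,1}: k∈[1..4] ⇒ +0.000000 -0.000000 +0.000421 -0.111753 = -0.111333;  D = +0.104007+0.039719i
d^4_{1,1}: k∈[0..3] ⇒ +0.000000 -0.000000 +0.000012 -0.006260 = -0.006248;  D = -0.005724-0.002505i
d^4_{2,1}: k∈[0..2] ⇒ -0.000000 +0.000000 -0.000222 = -0.000222;  D = +0.000199+0.000098i
d^4_{3,1}: k∈[0..1] ⇒ +0.000000 -0.000005 = -0.000005;  D = -0.000005-0.000003i
d^4_{4,1}: single k=0 term ⇒ -0.000000;  D = +0.000000+0.000000i
Y_4^{m'}(θ=2.5328,φ=1.5323) and Σ D·Y over m':
  (-0.0001-0.0000i)·(+0.0468+0.0073i)  (-0.0048-0.0011i)·(+0.0221-0.1908i)  (-0.1019-0.0281i)·(-0.4048-0.0312i)  (-0.9389-0.3081i)·(-0.0146+0.3794i)  (+0.1040+0.0397i)·(-0.1416+0.0000i)  (-0.0057-0.0025i)·(+0.0146+0.3794i)  (+0.0002+0.0001i)·(-0.4048+0.0312i)  (-0.0000-0.0000i)·(-0.0221-0.1908i)  (+0.0000+0.0000i)·(+0.0468-0.0073i)
Y_4^1(R⁻¹ n̂) = +0.156707-0.344090i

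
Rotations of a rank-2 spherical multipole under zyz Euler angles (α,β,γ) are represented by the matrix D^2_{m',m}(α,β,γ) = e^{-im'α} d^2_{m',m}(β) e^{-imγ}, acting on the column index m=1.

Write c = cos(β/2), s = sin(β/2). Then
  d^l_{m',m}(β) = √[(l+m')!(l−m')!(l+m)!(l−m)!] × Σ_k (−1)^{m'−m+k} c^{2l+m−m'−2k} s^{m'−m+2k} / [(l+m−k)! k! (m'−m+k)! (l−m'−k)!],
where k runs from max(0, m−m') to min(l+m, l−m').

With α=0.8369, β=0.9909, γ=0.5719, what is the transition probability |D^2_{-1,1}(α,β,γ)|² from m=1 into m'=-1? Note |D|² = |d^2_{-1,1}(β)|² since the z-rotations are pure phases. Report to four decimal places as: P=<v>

P=0.2244

Split into d^2_{-1,1}(β=0.9909) × two z-phases.
Half-angle: c=0.879755, s=0.475428. N=√(1·6·6·1)=6.000000
Admissible k: 2..3 (factorial args all ≥0)
  k=2: (−1)^0·6.0000/(2)·0.8798^2·0.4754^2 = +0.524824
  k=3: (−1)^1·6.0000/(6)·0.8798^0·0.4754^4 = -0.051090
d^2_{-1,1}(0.9909) = +0.524824 -0.051090 = +0.473733
|D^2_{-1,1}|² = |d^2_{-1,1}(β)|² = (+0.473733)² = 0.224423 (the z-rotation phases have unit modulus)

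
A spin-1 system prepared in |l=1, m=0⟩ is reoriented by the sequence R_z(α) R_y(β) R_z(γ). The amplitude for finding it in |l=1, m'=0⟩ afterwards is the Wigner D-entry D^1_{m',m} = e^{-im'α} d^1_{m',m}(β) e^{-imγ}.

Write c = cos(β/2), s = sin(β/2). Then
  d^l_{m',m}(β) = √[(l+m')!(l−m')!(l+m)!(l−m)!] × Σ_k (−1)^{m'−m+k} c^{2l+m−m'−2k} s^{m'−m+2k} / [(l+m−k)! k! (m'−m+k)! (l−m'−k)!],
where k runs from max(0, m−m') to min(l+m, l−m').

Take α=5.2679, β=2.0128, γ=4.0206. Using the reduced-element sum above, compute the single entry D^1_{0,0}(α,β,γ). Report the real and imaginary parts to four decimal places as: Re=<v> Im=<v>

Re=-0.4278 Im=0.0000

Split into d^1_{0,0}(β=2.0128) × two z-phases.
Half-angle: c=0.534906, s=0.844912. N=√(1·1·1·1)=1.000000
The bounds max(0,m−m')=0 and min(l+m,l−m')=1 give 2 terms
  k=0: (−1)^0·1.0000/(1)·0.5349^2·0.8449^0 = +0.286124
  k=1: (−1)^1·1.0000/(1)·0.5349^0·0.8449^2 = -0.713876
d^1_{0,0}(2.0128) = +0.286124 -0.713876 = -0.427751
Attach z-rotation phases: D = e^{-i(0)(5.2679)}·(-0.427751)·e^{-i(0)(4.0206)} = -0.427751+0.000000i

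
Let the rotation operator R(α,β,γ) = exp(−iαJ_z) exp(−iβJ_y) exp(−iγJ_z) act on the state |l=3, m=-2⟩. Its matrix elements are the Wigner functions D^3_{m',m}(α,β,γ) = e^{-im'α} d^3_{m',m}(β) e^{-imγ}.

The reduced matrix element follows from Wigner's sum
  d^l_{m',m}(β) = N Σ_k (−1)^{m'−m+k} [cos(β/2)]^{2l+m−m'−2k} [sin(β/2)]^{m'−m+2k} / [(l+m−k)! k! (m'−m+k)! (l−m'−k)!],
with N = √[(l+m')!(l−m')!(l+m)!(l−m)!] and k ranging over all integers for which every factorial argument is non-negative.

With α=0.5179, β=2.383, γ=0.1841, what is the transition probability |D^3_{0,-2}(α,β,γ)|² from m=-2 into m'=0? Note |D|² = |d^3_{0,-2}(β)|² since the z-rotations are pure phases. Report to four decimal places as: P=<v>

P=0.2212

First d^3_{0,-2}(β=2.383), then the phase factors e^{-i(0)α} and e^{-i(-2)γ}:
c=cos(2.383/2)=0.370267, s=sin(2.383/2)=0.928925; N=√[6·6·1·120]=65.726707
k∈{0,1} keeps every argument non-negative
  k=0: (−1)^2·65.7267/(12)·0.3703^4·0.9289^2 = +0.088835
  k=1: (−1)^3·65.7267/(12)·0.3703^2·0.9289^4 = -0.559131
d^3_{0,-2}(2.383) = +0.088835 -0.559131 = -0.470297
|D^3_{0,-2}|² = |d^3_{0,-2}(β)|² = (-0.470297)² = 0.221179 (the z-rotation phases have unit modulus)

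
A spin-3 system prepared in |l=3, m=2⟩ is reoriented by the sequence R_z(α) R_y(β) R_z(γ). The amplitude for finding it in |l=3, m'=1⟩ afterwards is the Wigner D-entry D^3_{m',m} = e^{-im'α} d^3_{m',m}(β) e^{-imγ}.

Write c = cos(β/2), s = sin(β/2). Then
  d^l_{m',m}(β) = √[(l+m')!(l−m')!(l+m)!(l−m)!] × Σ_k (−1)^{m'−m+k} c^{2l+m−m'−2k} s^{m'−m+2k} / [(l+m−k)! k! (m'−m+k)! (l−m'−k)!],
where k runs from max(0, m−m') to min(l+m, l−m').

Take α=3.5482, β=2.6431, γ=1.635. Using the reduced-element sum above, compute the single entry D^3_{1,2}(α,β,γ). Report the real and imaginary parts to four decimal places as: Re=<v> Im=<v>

Re=-0.0719 Im=0.0426

Split into d^3_{1,2}(β=2.6431) × two z-phases.
Half-angle: c=0.246674, s=0.969099. N=√(24·2·120·1)=75.894664
k∈{1,2} keeps every argument non-negative
  k=1: (−1)^0·75.8947/(24)·0.2467^5·0.9691^1 = +0.002799
  k=2: (−1)^1·75.8947/(12)·0.2467^3·0.9691^3 = -0.086398
d^3_{1,2}(2.6431) = +0.002799 -0.086398 = -0.083599
Phases: e^{-i·(1)·3.5482}=-0.918468+0.395496i, e^{-i·(2)·1.635}=-0.991767+0.128055i ⇒ D=-0.071917+0.042623i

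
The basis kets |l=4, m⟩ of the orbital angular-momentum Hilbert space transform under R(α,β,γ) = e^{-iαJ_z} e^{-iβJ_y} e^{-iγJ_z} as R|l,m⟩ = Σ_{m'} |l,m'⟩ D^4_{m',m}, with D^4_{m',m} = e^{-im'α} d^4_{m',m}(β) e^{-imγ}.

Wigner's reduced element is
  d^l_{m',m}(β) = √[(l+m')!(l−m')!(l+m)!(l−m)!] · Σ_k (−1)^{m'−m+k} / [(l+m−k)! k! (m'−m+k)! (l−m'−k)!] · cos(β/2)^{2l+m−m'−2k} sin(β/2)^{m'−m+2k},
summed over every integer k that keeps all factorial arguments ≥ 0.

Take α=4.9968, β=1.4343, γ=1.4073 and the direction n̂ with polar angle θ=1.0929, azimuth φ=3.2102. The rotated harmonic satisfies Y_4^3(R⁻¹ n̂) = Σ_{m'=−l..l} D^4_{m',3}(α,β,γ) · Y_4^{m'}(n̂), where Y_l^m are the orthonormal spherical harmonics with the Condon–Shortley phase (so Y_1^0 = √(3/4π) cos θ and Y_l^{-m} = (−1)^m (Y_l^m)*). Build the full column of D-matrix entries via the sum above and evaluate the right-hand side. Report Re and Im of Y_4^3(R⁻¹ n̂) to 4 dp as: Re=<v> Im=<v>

Re=-0.0792 Im=0.1318

Need the full column D^4_{m',3} for m'=−4..4 at α=4.9968, β=1.4343, γ=1.4073.
cos(β/2)=0.753682, sin(β/2)=0.657239
d^4_{-4,3}: single k=7 term ⇒ +0.112927;  D = -0.112741-0.006471i
d^4_{-3,3}: k∈[6..7] ⇒ +0.320491 -0.034817 = +0.285674;  D = -0.064313-0.278341i
d^4_{-2,3}: k∈[5..6] ⇒ +0.589342 -0.149388 = +0.439953;  D = +0.383648-0.215345i
d^4_{-1,3}: k∈[4..5] ⇒ +0.796463 -0.363402 = +0.433061;  D = +0.309418+0.302989i
d^4_{0,3}: k∈[3..4] ⇒ +0.816912 -0.621221 = +0.195691;  D = -0.092182+0.172619i
d^4_{1,3}: k∈[2..3] ⇒ +0.628414 -0.796463 = -0.168049;  D = +0.164493+0.034387i
d^4_{2,3}: k∈[1..2] ⇒ +0.339707 -0.774991 = -0.435284;  D = +0.034062+0.433949i
d^4_{3,3}: k∈[0..1] ⇒ +0.104113 -0.554209 = -0.450096;  D = -0.420807+0.159713i
d^4_{4,3}: single k=0 term ⇒ -0.256794;  D = -0.154826-0.204871i
Y_4^{m'}(θ=1.0929,φ=3.2102) and Σ D·Y over m':
  (-0.1127-0.0065i)·(+0.2648-0.0746i)  (-0.0643-0.2783i)·(-0.3945+0.0824i)  (+0.3836-0.2153i)·(+0.1256-0.0173i)  (+0.3094+0.3030i)·(+0.2929-0.0201i)  (-0.0922+0.1726i)·(-0.1883+0.0000i)  (+0.1645+0.0344i)·(-0.2929-0.0201i)  (+0.0341+0.4339i)·(+0.1256+0.0173i)  (-0.4208+0.1597i)·(+0.3945+0.0824i)  (-0.1548-0.2049i)·(+0.2648+0.0746i)
Y_4^3(R⁻¹ n̂) = -0.079162+0.131779i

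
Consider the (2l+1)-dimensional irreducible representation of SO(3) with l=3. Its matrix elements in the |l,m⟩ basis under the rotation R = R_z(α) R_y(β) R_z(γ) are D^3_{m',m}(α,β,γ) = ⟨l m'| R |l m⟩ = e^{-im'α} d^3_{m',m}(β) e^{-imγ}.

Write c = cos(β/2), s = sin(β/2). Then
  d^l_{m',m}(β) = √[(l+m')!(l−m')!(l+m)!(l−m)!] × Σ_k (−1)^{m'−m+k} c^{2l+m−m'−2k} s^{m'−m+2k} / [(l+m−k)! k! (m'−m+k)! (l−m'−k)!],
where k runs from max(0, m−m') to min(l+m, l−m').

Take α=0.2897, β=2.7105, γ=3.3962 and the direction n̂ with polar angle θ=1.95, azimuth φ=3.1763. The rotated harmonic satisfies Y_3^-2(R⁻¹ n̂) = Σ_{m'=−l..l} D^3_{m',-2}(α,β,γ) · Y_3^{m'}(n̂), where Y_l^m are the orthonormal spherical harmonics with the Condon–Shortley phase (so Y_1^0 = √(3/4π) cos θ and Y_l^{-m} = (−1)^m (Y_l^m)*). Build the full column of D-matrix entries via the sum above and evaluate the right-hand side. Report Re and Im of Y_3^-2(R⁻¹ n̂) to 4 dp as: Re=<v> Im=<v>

Re=-0.0401 Im=-0.0014

Need the full column D^3_{m',-2} for m'=−3..3 at α=0.2897, β=2.7105, γ=3.3962.
cos(β/2)=0.213881, sin(β/2)=0.976860
d^3_{-3,-2}: single k=1 term ⇒ +0.001071;  D = +0.000205+0.001051i
d^3_{-2,-2}: k∈[0..1] ⇒ +0.000096 -0.009984 = -0.009889;  D = -0.004586-0.008761i
d^3_{-1,-2}: k∈[0..1] ⇒ -0.001383 +0.057682 = +0.056300;  D = +0.039268+0.040344i
d^3_{0,-2}: k∈[0..1] ⇒ +0.010937 -0.228157 = -0.217220;  D = -0.189661-0.105893i
d^3_{1,-2}: k∈[0..1] ⇒ -0.057682 +0.601635 = +0.543953;  D = +0.530900+0.118449i
d^3_{2,-2}: k∈[0..1] ⇒ +0.208278 -0.868947 = -0.660669;  D = -0.659042+0.046331i
d^3_{3,-2}: single k=0 term ⇒ -0.466025;  D = -0.436170+0.164119i
Y_3^{m'}(θ=1.95,φ=3.1763) and Σ D·Y over m':
  (+0.0002+0.0011i)·(-0.3327+0.0348i)  (-0.0046-0.0088i)·(-0.3257+0.0226i)  (+0.0393+0.0403i)·(+0.0945-0.0033i)  (-0.1897-0.1059i)·(+0.3198+0.0000i)  (+0.5309+0.1184i)·(-0.0945-0.0033i)  (-0.6590+0.0463i)·(-0.3257-0.0226i)  (-0.4362+0.1641i)·(+0.3327+0.0348i)
Y_3^-2(R⁻¹ n̂) = -0.040091-0.001436i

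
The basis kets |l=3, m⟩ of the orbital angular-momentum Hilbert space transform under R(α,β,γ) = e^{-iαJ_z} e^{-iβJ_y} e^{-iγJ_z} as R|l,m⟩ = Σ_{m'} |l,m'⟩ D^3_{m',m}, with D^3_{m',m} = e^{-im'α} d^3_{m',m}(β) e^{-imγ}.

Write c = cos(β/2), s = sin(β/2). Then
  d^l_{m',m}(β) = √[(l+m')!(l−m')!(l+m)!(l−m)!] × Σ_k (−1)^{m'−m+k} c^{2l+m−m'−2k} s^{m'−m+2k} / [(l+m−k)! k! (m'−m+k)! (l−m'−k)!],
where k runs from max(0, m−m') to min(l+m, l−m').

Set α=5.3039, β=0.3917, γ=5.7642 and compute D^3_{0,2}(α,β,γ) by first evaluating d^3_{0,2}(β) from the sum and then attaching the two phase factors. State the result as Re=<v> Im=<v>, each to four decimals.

First d^3_{0,2}(β=0.3917), then the phase factors e^{-i(0)α} and e^{-i(2)γ}:
Half-angle: c=0.980883, s=0.194600. N=√(6·6·120·1)=65.726707
k∈{2,3} keeps every argument non-negative
  k=2: (−1)^0·65.7267/(12)·0.9809^4·0.1946^2 = +0.192007
  k=3: (−1)^1·65.7267/(12)·0.9809^2·0.1946^4 = -0.007557
d^3_{0,2}(0.3917) = +0.192007 -0.007557 = +0.184449
Attach z-rotation phases: D = e^{-i(0)(5.3039)}·(+0.184449)·e^{-i(2)(5.7642)} = +0.093695+0.158880i

Re=0.0937 Im=0.1589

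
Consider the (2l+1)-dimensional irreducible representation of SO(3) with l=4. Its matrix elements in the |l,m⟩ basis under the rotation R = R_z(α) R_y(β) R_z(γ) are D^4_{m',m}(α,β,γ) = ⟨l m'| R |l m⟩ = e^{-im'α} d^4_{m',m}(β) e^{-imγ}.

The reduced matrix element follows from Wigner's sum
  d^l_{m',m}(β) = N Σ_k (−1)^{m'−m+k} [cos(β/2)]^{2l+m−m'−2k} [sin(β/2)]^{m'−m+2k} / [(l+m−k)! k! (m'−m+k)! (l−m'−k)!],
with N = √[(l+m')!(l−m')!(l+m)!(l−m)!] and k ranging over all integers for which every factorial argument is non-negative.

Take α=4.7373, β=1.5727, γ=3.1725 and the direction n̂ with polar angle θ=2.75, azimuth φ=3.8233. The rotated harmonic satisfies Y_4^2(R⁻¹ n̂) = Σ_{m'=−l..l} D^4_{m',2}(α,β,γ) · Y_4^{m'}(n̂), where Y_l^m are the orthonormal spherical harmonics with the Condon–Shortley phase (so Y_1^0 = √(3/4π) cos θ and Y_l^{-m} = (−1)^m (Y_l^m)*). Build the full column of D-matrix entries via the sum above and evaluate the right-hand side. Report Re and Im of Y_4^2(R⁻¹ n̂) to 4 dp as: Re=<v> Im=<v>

Need the full column D^4_{m',2} for m'=−4..4 at α=4.7373, β=1.5727, γ=3.1725.
cos(β/2)=0.706433, sin(β/2)=0.707780
d^4_{-4,2}: single k=6 term ⇒ +0.331978;  D = +0.331741+0.012556i
d^4_{-3,2}: k∈[5..6] ⇒ +0.702892 -0.235191 = +0.467701;  D = -0.006042+0.467662i
d^4_{-2,2}: k∈[4..6] ⇒ +0.937493 -0.752855 +0.062977 = +0.247615;  D = -0.247597+0.002969i
d^4_{-1,2}: k∈[3..5] ⇒ +0.882196 -1.328342 +0.266682 = -0.179464;  D = +0.006621+0.179342i
d^4_{0,2}: k∈[2..4] ⇒ +0.590670 -1.581127 +0.595185 = -0.395273;  D = -0.394518+0.024418i
d^4_{1,2}: k∈[1..3] ⇒ +0.263653 -1.323294 +0.885561 = -0.174080;  D = -0.015078-0.173425i
d^4_{2,2}: k∈[0..2] ⇒ +0.062025 -0.747145 +0.937493 = +0.252374;  D = -0.250803+0.028116i
d^4_{3,2}: k∈[0..1] ⇒ -0.232520 +0.700221 = +0.467701;  D = -0.063665-0.463348i
d^4_{4,2}: single k=0 term ⇒ +0.329460;  D = +0.325175-0.052963i
Y_4^{m'}(θ=2.75,φ=3.8233) and Σ D·Y over m':
  (+0.3317+0.0126i)·(-0.0086-0.0038i)  (-0.0060+0.4677i)·(-0.0294-0.0572i)  (-0.2476+0.0030i)·(+0.0500-0.2375i)  (+0.0066+0.1793i)·(+0.3862-0.3134i)  (-0.3945+0.0244i)·(+0.3085+0.0000i)  (-0.0151-0.1734i)·(-0.3862-0.3134i)  (-0.2508+0.0281i)·(+0.0500+0.2375i)  (-0.0637-0.4633i)·(+0.0294-0.0572i)  (+0.3252-0.0530i)·(-0.0086+0.0038i)
Y_4^2(R⁻¹ n̂) = -0.149183+0.124183i

Re=-0.1492 Im=0.1242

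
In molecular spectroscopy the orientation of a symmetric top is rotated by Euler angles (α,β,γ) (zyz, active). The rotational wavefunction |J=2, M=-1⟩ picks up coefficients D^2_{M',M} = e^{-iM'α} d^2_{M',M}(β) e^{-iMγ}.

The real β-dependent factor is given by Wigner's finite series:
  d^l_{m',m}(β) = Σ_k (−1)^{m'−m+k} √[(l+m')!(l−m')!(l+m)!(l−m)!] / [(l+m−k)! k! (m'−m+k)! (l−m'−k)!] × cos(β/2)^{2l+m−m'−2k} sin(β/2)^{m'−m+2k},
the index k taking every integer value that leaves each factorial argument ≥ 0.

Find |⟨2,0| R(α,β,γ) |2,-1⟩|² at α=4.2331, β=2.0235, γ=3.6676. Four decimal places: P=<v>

D^2_{0,-1}(4.2331,2.0235,3.6676) = e^{-i·0·4.2331}·d^2_{0,-1}(2.0235)·e^{-i·-1·3.6676}. Compute d first:
With c≡cos(β/2)=0.530378 and s≡sin(β/2)=0.847761, N=[2·2·1·6]^{1/2}=4.898979
k∈{0,1} keeps every argument non-negative
  k=0: (−1)^1·4.8990/(2)·0.5304^3·0.8478^1 = -0.309817
  k=1: (−1)^2·4.8990/(2)·0.5304^1·0.8478^3 = +0.791556
d^2_{0,-1}(2.0235) = -0.309817 +0.791556 = +0.481739
|D^2_{0,-1}|² = |d^2_{0,-1}(β)|² = (+0.481739)² = 0.232073 (the z-rotation phases have unit modulus)

P=0.2321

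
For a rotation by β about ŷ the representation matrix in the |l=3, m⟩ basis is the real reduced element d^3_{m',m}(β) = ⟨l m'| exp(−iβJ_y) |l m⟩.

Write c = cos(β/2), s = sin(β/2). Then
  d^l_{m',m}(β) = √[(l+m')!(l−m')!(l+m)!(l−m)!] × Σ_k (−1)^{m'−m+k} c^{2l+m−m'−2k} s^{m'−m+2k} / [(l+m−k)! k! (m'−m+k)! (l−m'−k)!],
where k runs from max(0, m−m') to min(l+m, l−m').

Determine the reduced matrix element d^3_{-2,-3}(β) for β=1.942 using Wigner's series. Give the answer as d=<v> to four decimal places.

d^3_{-2,-3}(β=1.942) via Wigner's sum:
c=cos(1.942/2)=0.564474, s=sin(1.942/2)=0.825451; N=√[1·120·1·720]=293.938769
k: max(0,(-3)−(-2))=0 … min(3+(-3),3−(-2))=0
  k=0: (−1)^1·293.9388/(120)·0.5645^5·0.8255^1 = -0.115874
d^3_{-2,-3}(1.942) = -0.115874

d=-0.1159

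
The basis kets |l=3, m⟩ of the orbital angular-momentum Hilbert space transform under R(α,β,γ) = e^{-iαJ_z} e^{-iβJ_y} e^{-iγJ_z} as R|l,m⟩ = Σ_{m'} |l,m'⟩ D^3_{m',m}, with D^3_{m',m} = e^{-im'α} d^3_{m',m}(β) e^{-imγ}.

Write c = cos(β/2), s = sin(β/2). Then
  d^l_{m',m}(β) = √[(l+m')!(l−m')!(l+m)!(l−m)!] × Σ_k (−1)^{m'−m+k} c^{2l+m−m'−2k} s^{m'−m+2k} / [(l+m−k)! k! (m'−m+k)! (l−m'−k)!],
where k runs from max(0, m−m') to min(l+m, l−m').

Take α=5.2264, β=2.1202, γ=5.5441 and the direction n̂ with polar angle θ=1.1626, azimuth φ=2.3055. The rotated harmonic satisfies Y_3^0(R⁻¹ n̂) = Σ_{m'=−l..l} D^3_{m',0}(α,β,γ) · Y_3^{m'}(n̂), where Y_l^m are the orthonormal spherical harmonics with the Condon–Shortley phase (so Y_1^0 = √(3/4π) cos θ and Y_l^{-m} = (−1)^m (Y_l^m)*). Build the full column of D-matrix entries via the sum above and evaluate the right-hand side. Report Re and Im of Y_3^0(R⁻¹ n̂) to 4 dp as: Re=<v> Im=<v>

Need the full column D^3_{m',0} for m'=−3..3 at α=5.2264, β=2.1202, γ=5.5441.
cos(β/2)=0.488785, sin(β/2)=0.872404
d^3_{-3,0}: single k=3 term ⇒ +0.346754;  D = -0.346611+0.009972i
d^3_{-2,0}: k∈[2..3] ⇒ +0.237940 -0.757997 = -0.520057;  D = +0.268616+0.445314i
d^3_{-1,0}: k∈[1..3] ⇒ +0.084313 -0.805784 +0.855653 = +0.134182;  D = +0.065974-0.116843i
d^3_{0,0}: k∈[0..3] ⇒ +0.013637 -0.390975 +1.245516 -0.440866 = +0.427311;  D = +0.427311+0.000000i
d^3_{1,0}: k∈[0..2] ⇒ -0.084313 +0.805784 -0.855653 = -0.134182;  D = -0.065974-0.116843i
d^3_{2,0}: k∈[0..1] ⇒ +0.237940 -0.757997 = -0.520057;  D = +0.268616-0.445314i
d^3_{3,0}: single k=0 term ⇒ -0.346754;  D = +0.346611+0.009972i
Y_3^{m'}(θ=1.1626,φ=2.3055) and Σ D·Y over m':
  (-0.3466+0.0100i)·(+0.2600-0.1909i)  (+0.2686+0.4453i)·(-0.0346+0.3400i)  (+0.0660-0.1168i)·(+0.0422+0.0467i)  (+0.4273+0.0000i)·(-0.3277+0.0000i)  (-0.0660-0.1168i)·(-0.0422+0.0467i)  (+0.2686-0.4453i)·(-0.0346-0.3400i)  (+0.3466+0.0100i)·(-0.2600-0.1909i)
Y_3^0(R⁻¹ n̂) = -0.621406+0.000000i

Re=-0.6214 Im=0.0000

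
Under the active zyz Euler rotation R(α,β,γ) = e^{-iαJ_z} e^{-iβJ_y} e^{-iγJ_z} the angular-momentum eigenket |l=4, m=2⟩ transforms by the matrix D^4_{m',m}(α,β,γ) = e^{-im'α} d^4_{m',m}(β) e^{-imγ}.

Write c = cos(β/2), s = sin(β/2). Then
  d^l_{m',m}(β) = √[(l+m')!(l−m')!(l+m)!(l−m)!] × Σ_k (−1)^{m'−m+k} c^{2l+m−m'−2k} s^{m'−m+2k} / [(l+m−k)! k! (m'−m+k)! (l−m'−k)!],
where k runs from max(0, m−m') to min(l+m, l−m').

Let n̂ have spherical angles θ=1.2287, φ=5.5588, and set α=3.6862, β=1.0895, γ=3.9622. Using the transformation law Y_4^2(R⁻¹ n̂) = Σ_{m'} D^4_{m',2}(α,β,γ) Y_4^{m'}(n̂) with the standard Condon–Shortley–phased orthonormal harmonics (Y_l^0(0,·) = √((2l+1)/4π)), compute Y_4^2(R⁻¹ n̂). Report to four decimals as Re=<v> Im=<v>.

Need the full column D^4_{m',2} for m'=−4..4 at α=3.6862, β=1.0895, γ=3.9622.
cos(β/2)=0.855257, sin(β/2)=0.518204
d^4_{-4,2}: single k=6 term ⇒ +0.074951;  D = +0.064393+0.038356i
d^4_{-3,2}: k∈[5..6] ⇒ +0.262410 -0.032112 = +0.230298;  D = -0.230291+0.001702i
d^4_{-2,2}: k∈[4..6] ⇒ +0.578737 -0.169973 +0.005200 = +0.413964;  D = +0.352481-0.217079i
d^4_{-1,2}: k∈[3..5] ⇒ +0.900536 -0.495908 +0.036412 = +0.441039;  D = -0.201386+0.392377i
d^4_{0,2}: k∈[2..4] ⇒ +0.997017 -0.976068 +0.134376 = +0.155324;  D = -0.010929-0.154939i
d^4_{1,2}: k∈[1..3] ⇒ +0.735891 -1.350803 +0.330605 = -0.284308;  D = -0.164040-0.232211i
d^4_{2,2}: k∈[0..2] ⇒ +0.286268 -1.261138 +0.578737 = -0.396133;  D = +0.363118+0.158325i
d^4_{3,2}: k∈[0..1] ⇒ -0.648995 +0.714778 = +0.065783;  D = +0.065199-0.008752i
d^4_{4,2}: single k=0 term ⇒ +0.556110;  D = -0.433096+0.348835i
Y_4^{m'}(θ=1.2287,φ=5.5588) and Σ D·Y over m':
  (+0.0644+0.0384i)·(-0.3382+0.0842i)  (-0.2303+0.0017i)·(-0.1989+0.2893i)  (+0.3525-0.2171i)·(-0.0077-0.0625i)  (-0.2014+0.3924i)·(-0.2477-0.2192i)  (-0.0109-0.1549i)·(+0.0071+0.0000i)  (-0.1640-0.2322i)·(+0.2477-0.2192i)  (+0.3631+0.1583i)·(-0.0077+0.0625i)  (+0.0652-0.0088i)·(+0.1989+0.2893i)  (-0.4331+0.3488i)·(-0.3382-0.0842i)
Y_4^2(R⁻¹ n̂) = +0.226967-0.213489i

Re=0.2270 Im=-0.2135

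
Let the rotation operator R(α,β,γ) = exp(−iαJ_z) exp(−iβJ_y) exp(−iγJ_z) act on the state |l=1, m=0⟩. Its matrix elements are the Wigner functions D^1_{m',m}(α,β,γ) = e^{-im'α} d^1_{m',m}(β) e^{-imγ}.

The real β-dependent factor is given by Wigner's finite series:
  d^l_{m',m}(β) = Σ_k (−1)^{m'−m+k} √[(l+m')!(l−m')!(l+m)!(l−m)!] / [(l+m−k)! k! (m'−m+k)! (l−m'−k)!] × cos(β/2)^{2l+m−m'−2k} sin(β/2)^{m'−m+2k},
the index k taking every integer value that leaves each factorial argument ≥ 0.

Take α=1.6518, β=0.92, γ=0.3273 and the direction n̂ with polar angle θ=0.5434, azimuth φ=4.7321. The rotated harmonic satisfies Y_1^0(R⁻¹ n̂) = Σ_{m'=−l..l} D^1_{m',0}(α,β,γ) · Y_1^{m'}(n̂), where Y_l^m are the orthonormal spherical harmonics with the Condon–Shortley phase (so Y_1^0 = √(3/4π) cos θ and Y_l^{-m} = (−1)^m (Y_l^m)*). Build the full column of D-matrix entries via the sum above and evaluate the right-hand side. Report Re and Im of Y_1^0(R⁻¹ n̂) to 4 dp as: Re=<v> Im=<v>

Re=0.0528 Im=0.0000

Need the full column D^1_{m',0} for m'=−1..1 at α=1.6518, β=0.92, γ=0.3273.
cos(β/2)=0.896052, sin(β/2)=0.443948
d^1_{-1,0}: single k=1 term ⇒ +0.562575;  D = -0.045521+0.560731i
d^1_{0,0}: k∈[0..1] ⇒ +0.802910 -0.197090 = +0.605820;  D = +0.605820+0.000000i
d^1_{1,0}: single k=0 term ⇒ -0.562575;  D = +0.045521+0.560731i
Y_1^{m'}(θ=0.5434,φ=4.7321) and Σ D·Y over m':
  (-0.0455+0.5607i)·(+0.0035+0.1786i)  (+0.6058+0.0000i)·(+0.4182+0.0000i)  (+0.0455+0.5607i)·(-0.0035+0.1786i)
Y_1^0(R⁻¹ n̂) = +0.052751+0.000000i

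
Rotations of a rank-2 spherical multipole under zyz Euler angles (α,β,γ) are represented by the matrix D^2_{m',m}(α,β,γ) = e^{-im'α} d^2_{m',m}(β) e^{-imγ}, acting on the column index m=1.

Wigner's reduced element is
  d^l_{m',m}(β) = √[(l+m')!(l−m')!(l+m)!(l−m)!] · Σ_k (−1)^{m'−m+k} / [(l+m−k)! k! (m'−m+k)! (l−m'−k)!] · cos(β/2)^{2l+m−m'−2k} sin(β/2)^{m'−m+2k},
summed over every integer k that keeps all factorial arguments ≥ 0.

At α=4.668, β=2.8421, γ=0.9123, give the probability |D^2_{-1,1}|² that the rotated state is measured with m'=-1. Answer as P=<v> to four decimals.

P=0.7933

D^2_{-1,1}(4.668,2.8421,0.9123) = e^{-i·-1·4.668}·d^2_{-1,1}(2.8421)·e^{-i·1·0.9123}. Compute d first:
With c≡cos(β/2)=0.149187 and s≡sin(β/2)=0.988809, N=[1·6·6·1]^{1/2}=6.000000
The bounds max(0,m−m')=2 and min(l+m,l−m')=3 give 2 terms
  k=2: (−1)^0·6.0000/(2)·0.1492^2·0.9888^2 = +0.065284
  k=3: (−1)^1·6.0000/(6)·0.1492^0·0.9888^4 = -0.955982
d^2_{-1,1}(2.8421) = +0.065284 -0.955982 = -0.890697
|D^2_{-1,1}|² = |d^2_{-1,1}(β)|² = (-0.890697)² = 0.793342 (the z-rotation phases have unit modulus)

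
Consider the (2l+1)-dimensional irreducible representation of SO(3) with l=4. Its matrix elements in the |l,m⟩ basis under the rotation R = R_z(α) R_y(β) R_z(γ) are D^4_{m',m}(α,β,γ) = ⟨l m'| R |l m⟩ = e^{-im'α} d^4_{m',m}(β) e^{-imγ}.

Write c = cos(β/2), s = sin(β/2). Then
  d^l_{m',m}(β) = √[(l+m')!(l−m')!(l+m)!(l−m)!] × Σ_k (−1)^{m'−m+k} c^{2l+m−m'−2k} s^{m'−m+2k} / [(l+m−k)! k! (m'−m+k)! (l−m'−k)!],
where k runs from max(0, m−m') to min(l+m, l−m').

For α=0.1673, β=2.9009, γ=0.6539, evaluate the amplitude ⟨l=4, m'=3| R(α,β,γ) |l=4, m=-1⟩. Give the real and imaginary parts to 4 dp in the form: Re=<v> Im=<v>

First d^4_{3,-1}(β=2.9009), then the phase factors e^{-i(3)α} and e^{-i(-1)γ}:
With c≡cos(β/2)=0.120056 and s≡sin(β/2)=0.992767, N=[5040·1·6·120]^{1/2}=1904.940944
k∈{0,1} keeps every argument non-negative
  k=0: (−1)^4·1904.9409/(144)·0.1201^4·0.9928^4 = +0.002670
  k=1: (−1)^5·1904.9409/(240)·0.1201^2·0.9928^6 = -0.109527
d^4_{3,-1}(2.9009) = +0.002670 -0.109527 = -0.106858
Attach z-rotation phases: D = e^{-i(3)(0.1673)}·(-0.106858)·e^{-i(-1)(0.6539)} = -0.105626-0.016180i

Re=-0.1056 Im=-0.0162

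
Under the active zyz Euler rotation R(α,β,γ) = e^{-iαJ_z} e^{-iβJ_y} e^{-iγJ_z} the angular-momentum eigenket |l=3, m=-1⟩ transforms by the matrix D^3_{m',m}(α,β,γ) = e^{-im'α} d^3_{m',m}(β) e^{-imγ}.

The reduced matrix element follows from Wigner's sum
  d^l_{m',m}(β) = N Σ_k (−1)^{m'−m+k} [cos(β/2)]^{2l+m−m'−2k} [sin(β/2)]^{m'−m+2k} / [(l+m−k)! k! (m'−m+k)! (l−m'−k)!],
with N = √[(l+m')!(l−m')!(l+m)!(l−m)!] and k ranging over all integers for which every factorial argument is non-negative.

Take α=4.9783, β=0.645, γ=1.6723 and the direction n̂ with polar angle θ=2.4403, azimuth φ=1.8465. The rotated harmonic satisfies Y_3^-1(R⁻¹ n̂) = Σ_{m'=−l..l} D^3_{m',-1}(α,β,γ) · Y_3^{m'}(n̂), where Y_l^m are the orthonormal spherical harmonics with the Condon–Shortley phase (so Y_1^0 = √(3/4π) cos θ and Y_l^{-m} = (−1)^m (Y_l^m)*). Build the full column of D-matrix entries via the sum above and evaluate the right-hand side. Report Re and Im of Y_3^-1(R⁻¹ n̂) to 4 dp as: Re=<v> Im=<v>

Need the full column D^3_{m',-1} for m'=−3..3 at α=4.9783, β=0.645, γ=1.6723.
cos(β/2)=0.948446, sin(β/2)=0.316939
d^3_{-3,-1}: single k=2 term ⇒ +0.314809;  D = -0.195876-0.246449i
d^3_{-2,-1}: k∈[1..2] ⇒ +0.769198 -0.171788 = +0.597410;  D = +0.353564-0.481551i
d^3_{-1,-1}: k∈[0..2] ⇒ +0.727907 -0.650266 +0.054460 = +0.132101;  D = +0.123284+0.047451i
d^3_{0,-1}: k∈[0..2] ⇒ -0.842615 +0.282277 -0.010507 = -0.570845;  D = +0.057843-0.567906i
d^3_{1,-1}: k∈[0..2] ⇒ +0.487699 -0.072613 +0.001014 = +0.416100;  D = -0.410489+0.068102i
d^3_{2,-1}: k∈[0..1] ⇒ -0.171788 +0.009592 = -0.162197;  D = +0.067662+0.147410i
d^3_{3,-1}: single k=0 term ⇒ +0.035154;  D = +0.026972-0.022545i
Y_3^{m'}(θ=2.4403,φ=1.8465) and Σ D·Y over m':
  (-0.1959-0.2464i)·(+0.0825+0.0759i)  (+0.3536-0.4816i)·(+0.2769-0.1703i)  (+0.1233+0.0475i)·(-0.1089-0.3849i)  (+0.0578-0.5679i)·(+0.0232+0.0000i)  (-0.4105+0.0681i)·(+0.1089-0.3849i)  (+0.0677+0.1474i)·(+0.2769+0.1703i)  (+0.0270-0.0225i)·(-0.0825+0.0759i)
Y_3^-1(R⁻¹ n̂) = -0.000756-0.072861i

Re=-0.0008 Im=-0.0729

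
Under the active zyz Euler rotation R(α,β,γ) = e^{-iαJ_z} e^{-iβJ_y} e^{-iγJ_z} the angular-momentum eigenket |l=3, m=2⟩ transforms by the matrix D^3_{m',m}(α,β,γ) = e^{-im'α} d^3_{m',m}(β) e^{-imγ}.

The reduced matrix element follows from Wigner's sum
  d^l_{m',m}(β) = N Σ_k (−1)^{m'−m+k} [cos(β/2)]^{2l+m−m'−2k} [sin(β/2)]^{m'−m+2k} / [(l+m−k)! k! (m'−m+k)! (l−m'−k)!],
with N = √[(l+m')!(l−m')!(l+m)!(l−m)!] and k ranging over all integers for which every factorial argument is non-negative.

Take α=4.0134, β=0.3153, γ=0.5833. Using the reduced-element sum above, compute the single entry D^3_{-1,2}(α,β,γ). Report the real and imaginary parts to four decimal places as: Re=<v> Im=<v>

Re=-0.0223 Im=0.0068

D^3_{-1,2}(4.0134,0.3153,0.5833) = e^{-i·-1·4.0134}·d^3_{-1,2}(0.3153)·e^{-i·2·0.5833}. Compute d first:
c=cos(0.3153/2)=0.987599, s=sin(0.3153/2)=0.156998; N=√[2·24·120·1]=75.894664
k∈{3,4} keeps every argument non-negative
  k=3: (−1)^0·75.8947/(12)·0.9876^3·0.1570^3 = +0.023575
  k=4: (−1)^1·75.8947/(24)·0.9876^1·0.1570^5 = -0.000298
d^3_{-1,2}(0.3153) = +0.023575 -0.000298 = +0.023277
D = (-0.643444-0.765493i)·(+0.023277)·(+0.393280-0.919419i) = -0.022273+0.006763i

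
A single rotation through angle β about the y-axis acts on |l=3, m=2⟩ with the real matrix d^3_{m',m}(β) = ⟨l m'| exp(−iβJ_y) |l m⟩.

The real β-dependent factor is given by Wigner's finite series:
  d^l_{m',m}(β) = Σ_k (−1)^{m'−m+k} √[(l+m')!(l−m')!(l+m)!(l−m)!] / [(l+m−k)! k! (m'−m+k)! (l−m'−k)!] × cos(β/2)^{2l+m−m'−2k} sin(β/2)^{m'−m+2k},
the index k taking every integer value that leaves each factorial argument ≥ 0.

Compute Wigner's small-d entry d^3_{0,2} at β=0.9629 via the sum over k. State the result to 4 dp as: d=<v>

d=0.5270

d^3_{0,2}(β=0.9629) via Wigner's sum:
Half-angle: c=0.886324, s=0.463065. N=√(6·6·120·1)=65.726707
k∈{2,3} keeps every argument non-negative
  k=2: (−1)^0·65.7267/(12)·0.8863^4·0.4631^2 = +0.724795
  k=3: (−1)^1·65.7267/(12)·0.8863^2·0.4631^4 = -0.197840
d^3_{0,2}(0.9629) = +0.724795 -0.197840 = +0.526955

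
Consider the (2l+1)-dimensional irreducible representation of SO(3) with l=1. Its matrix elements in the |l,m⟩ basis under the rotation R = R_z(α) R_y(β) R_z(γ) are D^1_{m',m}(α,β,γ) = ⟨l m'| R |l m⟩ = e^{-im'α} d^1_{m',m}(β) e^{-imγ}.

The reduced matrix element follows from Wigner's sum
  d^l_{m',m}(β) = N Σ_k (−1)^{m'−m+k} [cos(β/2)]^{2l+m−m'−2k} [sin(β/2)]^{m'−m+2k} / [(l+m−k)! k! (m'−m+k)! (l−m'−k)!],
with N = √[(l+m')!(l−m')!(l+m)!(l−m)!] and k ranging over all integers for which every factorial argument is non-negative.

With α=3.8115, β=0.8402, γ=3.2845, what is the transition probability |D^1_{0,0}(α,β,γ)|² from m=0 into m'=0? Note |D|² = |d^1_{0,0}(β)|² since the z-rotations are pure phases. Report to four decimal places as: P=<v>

P=0.4453

Split into d^1_{0,0}(β=0.8402) × two z-phases.
c=cos(0.8402/2)=0.913048, s=sin(0.8402/2)=0.407852; N=√[1·1·1·1]=1.000000
Admissible k: 0..1 (factorial args all ≥0)
  k=0: (−1)^0·1.0000/(1)·0.9130^2·0.4079^0 = +0.833657
  k=1: (−1)^1·1.0000/(1)·0.9130^0·0.4079^2 = -0.166343
d^1_{0,0}(0.8402) = +0.833657 -0.166343 = +0.667314
|D^1_{0,0}|² = |d^1_{0,0}(β)|² = (+0.667314)² = 0.445308 (the z-rotation phases have unit modulus)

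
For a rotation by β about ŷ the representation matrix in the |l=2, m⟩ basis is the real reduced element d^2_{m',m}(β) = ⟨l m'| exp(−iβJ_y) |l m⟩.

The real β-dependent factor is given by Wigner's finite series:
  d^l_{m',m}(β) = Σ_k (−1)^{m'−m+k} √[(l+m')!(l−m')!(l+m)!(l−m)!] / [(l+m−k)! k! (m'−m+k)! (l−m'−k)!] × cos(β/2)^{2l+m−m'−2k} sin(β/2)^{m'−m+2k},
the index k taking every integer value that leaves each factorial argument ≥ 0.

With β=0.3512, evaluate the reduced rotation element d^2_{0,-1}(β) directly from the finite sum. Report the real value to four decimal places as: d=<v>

d=-0.3956

d^2_{0,-1}(β=0.3512) via Wigner's sum:
With c≡cos(β/2)=0.984622 and s≡sin(β/2)=0.174699, N=[2·2·1·6]^{1/2}=4.898979
k∈{0,1} keeps every argument non-negative
  k=0: (−1)^1·4.8990/(2)·0.9846^3·0.1747^1 = -0.408483
  k=1: (−1)^2·4.8990/(2)·0.9846^1·0.1747^3 = +0.012859
d^2_{0,-1}(0.3512) = -0.408483 +0.012859 = -0.395624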